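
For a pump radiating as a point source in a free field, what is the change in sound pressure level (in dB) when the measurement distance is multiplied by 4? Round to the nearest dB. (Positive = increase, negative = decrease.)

-12 dB

With spherical spreading the level changes by −20·log₁₀(r₂/r₁).
ΔL = −20·log₁₀(4) = -12.04 dB.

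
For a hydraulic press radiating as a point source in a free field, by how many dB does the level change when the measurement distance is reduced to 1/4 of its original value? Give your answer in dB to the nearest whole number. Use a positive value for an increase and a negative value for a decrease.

+12 dB

A point source loses 6 dB per doubling of distance; generally ΔL = −20·log₁₀(r₂/r₁).
ΔL = −20·log₁₀(0.25) = +12.04 dB.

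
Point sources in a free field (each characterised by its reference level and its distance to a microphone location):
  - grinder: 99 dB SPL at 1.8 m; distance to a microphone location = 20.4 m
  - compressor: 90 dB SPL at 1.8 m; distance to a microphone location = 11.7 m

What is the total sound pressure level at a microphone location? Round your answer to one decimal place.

79.3 dB SPL

Apply inverse-square spreading to bring every level to the receiver, then sum 10^(L/10).
grinder: 99 − 20·log₁₀(20.4/1.8) = 99 − 21.09 = 77.91 dB SPL.
compressor: 90 − 20·log₁₀(11.7/1.8) = 90 − 16.26 = 73.74 dB SPL.
Σ 10^(L/10) = 8.551e+07 → L_total = 10·log₁₀(8.551e+07) = 79.32 dB SPL.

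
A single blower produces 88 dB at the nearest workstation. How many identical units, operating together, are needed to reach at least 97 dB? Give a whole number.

8

Need L₁ + 10·log₁₀ N ≥ 97, i.e. log₁₀ N ≥ 0.90.
N ≥ 10^(9.0/10) = 7.943, so N = 8.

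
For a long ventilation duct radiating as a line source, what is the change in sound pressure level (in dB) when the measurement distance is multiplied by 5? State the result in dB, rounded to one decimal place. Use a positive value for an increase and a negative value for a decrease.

-7.0 dB

With cylindrical spreading the level changes by −10·log₁₀(r₂/r₁).
ΔL = −10·log₁₀(5) = -6.99 dB.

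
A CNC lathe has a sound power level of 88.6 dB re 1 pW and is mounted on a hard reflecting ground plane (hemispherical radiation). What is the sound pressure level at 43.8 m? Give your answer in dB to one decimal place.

47.8 dB

The power spreads over a hemisphere of area 2π·r², so L_p = L_w − 10·log₁₀(2π·r²).
2π·r² = 1.205e+04 m², 10·log₁₀ of that is 40.811 dB.
L_p = 88.6 − 40.811 = 47.79 dB.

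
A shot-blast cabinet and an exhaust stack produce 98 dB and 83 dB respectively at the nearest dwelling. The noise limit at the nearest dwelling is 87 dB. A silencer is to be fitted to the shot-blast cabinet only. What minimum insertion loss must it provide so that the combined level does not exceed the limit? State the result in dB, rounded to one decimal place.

13.2 dB

Fixed contribution from the other source: Σ 10^(L/10) = 10^(83/10) = 1.995e+08 (83.00 dB).
To meet 87 dB overall, the treated shot-blast cabinet may contribute at most 10^(87/10) − 1.995e+08 = 3.017e+08, i.e. 84.80 dB.
So the shot-blast cabinet must be reduced from 98 to 84.80 dB: IL = 13.20 dB.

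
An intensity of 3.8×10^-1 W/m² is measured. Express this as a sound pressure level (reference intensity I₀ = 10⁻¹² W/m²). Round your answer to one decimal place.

Dividing by I₀ shifts the exponent by 12: I/I₀ = 3.8×10^11.
L = 10·(0.5798 + 11) = 115.80 dB.

115.8 dB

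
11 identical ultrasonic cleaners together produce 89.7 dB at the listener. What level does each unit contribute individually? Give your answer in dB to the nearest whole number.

79 dB

11 equal contributions raise the level by 10·log₁₀ 11 = 10.414 dB, so each unit alone gives 89.7 − 10.414.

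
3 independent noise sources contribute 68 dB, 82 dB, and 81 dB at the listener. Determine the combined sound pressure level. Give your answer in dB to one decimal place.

For uncorrelated sources the intensities add, so convert each level to linear form, sum, and take 10·log₁₀ of the total.
Σ 10^(L/10) = 10^(68/10) + 10^(82/10) + 10^(81/10) = 2.907e+08.
L_total = 10·log₁₀(2.907e+08) = 84.63 dB.

84.6 dB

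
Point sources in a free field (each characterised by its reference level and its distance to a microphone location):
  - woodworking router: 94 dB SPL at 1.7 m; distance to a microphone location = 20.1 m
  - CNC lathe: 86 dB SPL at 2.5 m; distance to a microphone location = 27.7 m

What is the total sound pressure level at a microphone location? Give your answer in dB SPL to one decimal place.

Apply inverse-square spreading to bring every level to the receiver, then sum 10^(L/10).
woodworking router: 94 − 20·log₁₀(20.1/1.7) = 94 − 21.45 = 72.55 dB SPL.
CNC lathe: 86 − 20·log₁₀(27.7/2.5) = 86 − 20.89 = 65.11 dB SPL.
Σ 10^(L/10) = 2.121e+07 → L_total = 10·log₁₀(2.121e+07) = 73.27 dB SPL.

73.3 dB SPL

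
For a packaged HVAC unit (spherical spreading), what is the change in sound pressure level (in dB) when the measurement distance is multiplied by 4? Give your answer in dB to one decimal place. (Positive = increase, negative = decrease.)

With spherical spreading the level changes by −20·log₁₀(r₂/r₁).
ΔL = −20·log₁₀(4) = -12.04 dB.

-12.0 dB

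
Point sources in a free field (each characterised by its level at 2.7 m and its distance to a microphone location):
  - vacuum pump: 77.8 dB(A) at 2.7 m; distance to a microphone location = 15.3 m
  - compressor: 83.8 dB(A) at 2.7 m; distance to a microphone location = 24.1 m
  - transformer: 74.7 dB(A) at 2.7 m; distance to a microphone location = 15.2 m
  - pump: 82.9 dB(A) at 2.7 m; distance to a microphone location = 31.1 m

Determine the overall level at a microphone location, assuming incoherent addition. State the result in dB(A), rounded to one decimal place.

68.6 dB(A)

First find each source's level at the receiver (point-source: −20·log₁₀(r/r_ref)), then combine on an intensity basis.
vacuum pump: 77.8 − 20·log₁₀(15.3/2.7) = 77.8 − 15.07 = 62.73 dB(A).
compressor: 83.8 − 20·log₁₀(24.1/2.7) = 83.8 − 19.01 = 64.79 dB(A).
transformer: 74.7 − 20·log₁₀(15.2/2.7) = 74.7 − 15.01 = 59.69 dB(A).
pump: 82.9 − 20·log₁₀(31.1/2.7) = 82.9 − 21.23 = 61.67 dB(A).
Σ 10^(L/10) = 7.288e+06 → L_total = 10·log₁₀(7.288e+06) = 68.63 dB(A).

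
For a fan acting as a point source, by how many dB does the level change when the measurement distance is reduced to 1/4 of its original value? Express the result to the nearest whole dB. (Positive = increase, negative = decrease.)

+12 dB

With spherical spreading the level changes by −20·log₁₀(r₂/r₁).
ΔL = −20·log₁₀(0.25) = +12.04 dB.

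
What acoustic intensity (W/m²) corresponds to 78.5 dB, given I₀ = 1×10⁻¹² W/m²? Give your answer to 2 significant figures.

L = 10·log₁₀(I/I₀) ⇒ I = I₀·10^(L/10) = 10⁻¹² × 10^7.85.

7.1e-05 W/m²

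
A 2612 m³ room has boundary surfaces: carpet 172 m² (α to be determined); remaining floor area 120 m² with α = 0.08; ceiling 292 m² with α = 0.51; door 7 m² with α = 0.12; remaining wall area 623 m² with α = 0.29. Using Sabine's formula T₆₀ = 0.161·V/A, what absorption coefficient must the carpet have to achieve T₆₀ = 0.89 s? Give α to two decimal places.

0.77

Required total absorption A = 0.161·2612/0.89 = 472.51 m².
Absorption from the other surfaces = 120·0.08 + 292·0.51 + 7·0.12 + 623·0.29 = 340.03 m², so the carpet must supply 132.48 m² over 172 m².
α = 132.48/172 = 0.770.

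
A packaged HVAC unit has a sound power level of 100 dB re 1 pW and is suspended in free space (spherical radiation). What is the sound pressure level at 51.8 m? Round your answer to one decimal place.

The power spreads over a sphere of area 4π·r², so L_p = L_w − 10·log₁₀(4π·r²).
4π·r² = 3.372e+04 m², 10·log₁₀ of that is 45.279 dB.
L_p = 100 − 45.279 = 54.72 dB.

54.7 dB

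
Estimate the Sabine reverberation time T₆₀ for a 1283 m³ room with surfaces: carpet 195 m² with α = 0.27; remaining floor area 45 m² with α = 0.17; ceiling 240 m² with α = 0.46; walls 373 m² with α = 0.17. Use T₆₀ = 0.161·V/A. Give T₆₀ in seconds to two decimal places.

0.88 s

Summing Sᵢαᵢ: 195·0.27 + 45·0.17 + 240·0.46 + 373·0.17 = 234.11 m².
T₆₀ = 0.161·V/A = 0.161·1283/234.11 = 0.882 s.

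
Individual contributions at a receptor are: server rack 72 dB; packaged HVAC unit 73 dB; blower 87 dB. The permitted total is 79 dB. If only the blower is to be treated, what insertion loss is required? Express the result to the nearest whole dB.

11 dB

Everything except the blower sums to 10^(72/10) + 10^(73/10) = 3.580e+07 in linear terms, 75.54 dB.
To meet 79 dB overall, the treated blower may contribute at most 10^(79/10) − 3.580e+07 = 4.363e+07, i.e. 76.40 dB.
Required insertion loss = 87 − 76.40 = 10.60 dB.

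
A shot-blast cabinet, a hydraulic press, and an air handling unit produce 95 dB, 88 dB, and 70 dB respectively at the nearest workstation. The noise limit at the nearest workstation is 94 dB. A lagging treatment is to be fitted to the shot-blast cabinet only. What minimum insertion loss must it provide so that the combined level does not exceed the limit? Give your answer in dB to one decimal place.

The untreated sources together contribute 10^(88/10) + 10^(70/10) = 6.410e+08, i.e. 88.07 dB.
To meet 94 dB overall, the treated shot-blast cabinet may contribute at most 10^(94/10) − 6.410e+08 = 1.871e+09, i.e. 92.72 dB.
Required insertion loss = 95 − 92.72 = 2.28 dB.

2.3 dB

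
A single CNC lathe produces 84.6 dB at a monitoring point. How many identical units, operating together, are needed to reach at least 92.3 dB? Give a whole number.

The shortfall is 92.3 − 84.6 = 7.7 dB, and N units add 10·log₁₀ N, so need 10·log₁₀ N ≥ 7.7.
N ≥ 10^(7.7/10) = 5.888, so N = 6.

6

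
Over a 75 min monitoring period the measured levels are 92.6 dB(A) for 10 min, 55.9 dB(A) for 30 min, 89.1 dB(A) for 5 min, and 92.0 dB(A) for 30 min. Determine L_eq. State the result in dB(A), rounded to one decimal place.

L_eq = 10·log₁₀[(1/T)·Σ tᵢ·10^(Lᵢ/10)] with T = 75 min.
Σ tᵢ·10^(Lᵢ/10) = 10·10^(92.6/10) + 30·10^(55.9/10) + 5·10^(89.1/10) + 30·10^(92.0/10) = 6.982e+10.
L_eq = 10·log₁₀(6.982e+10/75) = 89.69 dB(A).

89.7 dB(A)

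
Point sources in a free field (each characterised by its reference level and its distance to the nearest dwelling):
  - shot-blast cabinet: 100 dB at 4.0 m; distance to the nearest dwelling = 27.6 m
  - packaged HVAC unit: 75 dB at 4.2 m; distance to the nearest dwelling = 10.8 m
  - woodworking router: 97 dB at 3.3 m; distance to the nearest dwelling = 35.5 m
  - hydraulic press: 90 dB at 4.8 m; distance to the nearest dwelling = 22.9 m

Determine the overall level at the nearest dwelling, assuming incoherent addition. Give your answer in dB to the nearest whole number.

Apply inverse-square spreading to bring every level to the receiver, then sum 10^(L/10).
shot-blast cabinet: 100 − 20·log₁₀(27.6/4.0) = 100 − 16.78 = 83.22 dB.
packaged HVAC unit: 75 − 20·log₁₀(10.8/4.2) = 75 − 8.20 = 66.80 dB.
woodworking router: 97 − 20·log₁₀(35.5/3.3) = 97 − 20.63 = 76.37 dB.
hydraulic press: 90 − 20·log₁₀(22.9/4.8) = 90 − 13.57 = 76.43 dB.
Σ 10^(L/10) = 3.021e+08 → L_total = 10·log₁₀(3.021e+08) = 84.80 dB.

85 dB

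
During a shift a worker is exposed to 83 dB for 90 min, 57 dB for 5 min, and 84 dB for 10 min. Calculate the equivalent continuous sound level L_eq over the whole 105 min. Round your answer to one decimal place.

The energy average is taken in the linear domain: L_eq = 10·log₁₀[(Σ tᵢ·10^(Lᵢ/10))/T], T = 105 min.
Σ tᵢ·10^(Lᵢ/10) = 90·10^(83/10) + 5·10^(57/10) + 10·10^(84/10) = 2.047e+10.
L_eq = 10·log₁₀(2.047e+10/105) = 82.90 dB.

82.9 dB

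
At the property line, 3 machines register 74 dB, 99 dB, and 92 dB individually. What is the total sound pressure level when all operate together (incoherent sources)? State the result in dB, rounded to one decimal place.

99.8 dB

Incoherent sources combine by intensity addition: L_total = 10·log₁₀(Σ 10^(L_i/10)).
Σ 10^(L/10) = 10^(74/10) + 10^(99/10) + 10^(92/10) = 9.553e+09.
L_total = 10·log₁₀(9.553e+09) = 99.80 dB.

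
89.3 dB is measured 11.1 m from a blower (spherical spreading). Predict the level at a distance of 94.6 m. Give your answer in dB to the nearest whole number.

For a point source, L₂ = L₁ − 20·log₁₀(r₂/r₁).
L₂ = 89.3 − 20·log₁₀(94.6/11.1) = 89.3 − 18.611 = 70.69 dB.

71 dB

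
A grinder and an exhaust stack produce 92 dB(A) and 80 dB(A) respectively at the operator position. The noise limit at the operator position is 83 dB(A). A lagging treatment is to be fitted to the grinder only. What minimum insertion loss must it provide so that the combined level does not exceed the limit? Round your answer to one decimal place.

Fixed contribution from the other source: Σ 10^(L/10) = 10^(80/10) = 1.000e+08 (80.00 dB(A)).
To meet 83 dB(A) overall, the treated grinder may contribute at most 10^(83/10) − 1.000e+08 = 9.953e+07, i.e. 79.98 dB(A).
So the grinder must be reduced from 92 to 79.98 dB(A): IL = 12.02 dB.

12.0 dB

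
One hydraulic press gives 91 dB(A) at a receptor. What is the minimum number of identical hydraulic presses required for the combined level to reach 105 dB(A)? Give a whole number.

26

N identical sources give L₁ + 10·log₁₀ N, so require 10·log₁₀ N ≥ 105 − 91 = 14.0 dB.
N ≥ 10^(14.0/10) = 25.119, so N = 26.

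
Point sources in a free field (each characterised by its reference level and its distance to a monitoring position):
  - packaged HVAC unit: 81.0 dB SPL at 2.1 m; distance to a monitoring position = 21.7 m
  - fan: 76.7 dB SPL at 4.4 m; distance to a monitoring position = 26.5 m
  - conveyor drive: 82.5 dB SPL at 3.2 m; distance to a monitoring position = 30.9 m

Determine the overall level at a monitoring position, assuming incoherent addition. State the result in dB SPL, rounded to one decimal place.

66.4 dB SPL

Propagate each source to the receiver with L = L_ref − 20·log₁₀(r/r_ref), then add intensities.
packaged HVAC unit: 81.0 − 20·log₁₀(21.7/2.1) = 81.0 − 20.28 = 60.72 dB SPL.
fan: 76.7 − 20·log₁₀(26.5/4.4) = 76.7 − 15.60 = 61.10 dB SPL.
conveyor drive: 82.5 − 20·log₁₀(30.9/3.2) = 82.5 − 19.70 = 62.80 dB SPL.
Σ 10^(L/10) = 4.376e+06 → L_total = 10·log₁₀(4.376e+06) = 66.41 dB SPL.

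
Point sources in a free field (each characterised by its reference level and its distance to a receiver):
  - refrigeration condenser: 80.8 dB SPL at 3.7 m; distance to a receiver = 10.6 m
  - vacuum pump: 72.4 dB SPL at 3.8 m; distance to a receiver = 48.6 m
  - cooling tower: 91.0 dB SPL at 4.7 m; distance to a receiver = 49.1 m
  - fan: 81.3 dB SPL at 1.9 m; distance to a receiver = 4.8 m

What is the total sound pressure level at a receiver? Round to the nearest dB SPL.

Propagate each source to the receiver with L = L_ref − 20·log₁₀(r/r_ref), then add intensities.
refrigeration condenser: 80.8 − 20·log₁₀(10.6/3.7) = 80.8 − 9.14 = 71.66 dB SPL.
vacuum pump: 72.4 − 20·log₁₀(48.6/3.8) = 72.4 − 22.14 = 50.26 dB SPL.
cooling tower: 91.0 − 20·log₁₀(49.1/4.7) = 91.0 − 20.38 = 70.62 dB SPL.
fan: 81.3 − 20·log₁₀(4.8/1.9) = 81.3 − 8.05 = 73.25 dB SPL.
Σ 10^(L/10) = 4.743e+07 → L_total = 10·log₁₀(4.743e+07) = 76.76 dB SPL.

77 dB SPL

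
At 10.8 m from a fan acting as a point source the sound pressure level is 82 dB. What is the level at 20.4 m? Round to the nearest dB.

76 dB

Spherical spreading from a point source gives a 20·log₁₀(r₂/r₁) drop.
L₂ = 82 − 20·log₁₀(20.4/10.8) = 82 − 5.524 = 76.48 dB.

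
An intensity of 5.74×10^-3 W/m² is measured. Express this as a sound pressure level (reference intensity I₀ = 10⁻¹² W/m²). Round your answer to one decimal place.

L = 10·log₁₀(I/I₀) = 10·log₁₀(5.74×10^-3/10⁻¹²) = 10·log₁₀(5.74×10^9).
L = 10·(0.7589 + 9) = 97.59 dB.

97.6 dB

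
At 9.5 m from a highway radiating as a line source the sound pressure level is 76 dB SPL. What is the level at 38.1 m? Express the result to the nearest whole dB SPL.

Cylindrical spreading from a line source gives a 10·log₁₀(r₂/r₁) drop.
L₂ = 76 − 10·log₁₀(38.1/9.5) = 76 − 6.032 = 69.97 dB SPL.

70 dB SPL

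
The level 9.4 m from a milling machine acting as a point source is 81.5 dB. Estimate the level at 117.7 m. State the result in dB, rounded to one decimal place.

59.5 dB

For a point source, L₂ = L₁ − 20·log₁₀(r₂/r₁).
L₂ = 81.5 − 20·log₁₀(117.7/9.4) = 81.5 − 21.953 = 59.55 dB.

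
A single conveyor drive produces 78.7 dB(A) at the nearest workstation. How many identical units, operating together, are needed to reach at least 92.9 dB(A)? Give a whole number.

N identical sources give L₁ + 10·log₁₀ N, so require 10·log₁₀ N ≥ 92.9 − 78.7 = 14.2 dB.
N ≥ 10^(14.2/10) = 26.303, so N = 27.

27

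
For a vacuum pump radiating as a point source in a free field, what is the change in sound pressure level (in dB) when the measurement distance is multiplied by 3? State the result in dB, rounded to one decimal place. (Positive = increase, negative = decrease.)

-9.5 dB

A point source loses 6 dB per doubling of distance; generally ΔL = −20·log₁₀(r₂/r₁).
ΔL = −20·log₁₀(3) = -9.54 dB.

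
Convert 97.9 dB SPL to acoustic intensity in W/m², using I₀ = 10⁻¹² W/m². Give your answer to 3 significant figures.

I = I₀·10^(L/10) = 10⁻¹² × 10^(97.9/10) = 10^(-2.210).

0.00617 W/m²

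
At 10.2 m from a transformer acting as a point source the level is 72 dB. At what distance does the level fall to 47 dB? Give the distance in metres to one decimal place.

Point-source spreading drops the level by 20·log₁₀(r₂/r₁); inverting, r₂/r₁ = 10^(ΔL/20).
r₂ = 10.2·10^((72−47)/20) = 10.2·10^(25.0/20) = 181.38 m.

181.4 m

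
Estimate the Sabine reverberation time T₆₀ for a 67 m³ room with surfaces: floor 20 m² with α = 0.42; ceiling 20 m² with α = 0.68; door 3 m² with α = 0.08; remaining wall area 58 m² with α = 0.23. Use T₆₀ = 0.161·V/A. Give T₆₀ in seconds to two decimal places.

A = Σ Sᵢαᵢ = 20·0.42 + 20·0.68 + 3·0.08 + 58·0.23 = 35.58 m².
T₆₀ = 0.161·V/A = 0.161·67/35.58 = 0.303 s.

0.30 s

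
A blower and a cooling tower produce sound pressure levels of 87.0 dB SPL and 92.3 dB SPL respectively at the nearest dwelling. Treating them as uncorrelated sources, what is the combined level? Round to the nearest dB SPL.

93 dB SPL

For uncorrelated sources the intensities add, so convert each level to linear form, sum, and take 10·log₁₀ of the total.
Σ 10^(L/10) = 10^(87.0/10) + 10^(92.3/10) = 2.199e+09.
L_total = 10·log₁₀(2.199e+09) = 93.42 dB SPL.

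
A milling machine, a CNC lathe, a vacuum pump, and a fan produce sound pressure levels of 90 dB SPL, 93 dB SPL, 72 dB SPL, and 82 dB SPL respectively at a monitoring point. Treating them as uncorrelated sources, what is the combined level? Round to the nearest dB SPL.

95 dB SPL

Incoherent sources combine by intensity addition: L_total = 10·log₁₀(Σ 10^(L_i/10)).
Σ 10^(L/10) = 10^(90/10) + 10^(93/10) + 10^(72/10) + 10^(82/10) = 3.170e+09.
L_total = 10·log₁₀(3.170e+09) = 95.01 dB SPL.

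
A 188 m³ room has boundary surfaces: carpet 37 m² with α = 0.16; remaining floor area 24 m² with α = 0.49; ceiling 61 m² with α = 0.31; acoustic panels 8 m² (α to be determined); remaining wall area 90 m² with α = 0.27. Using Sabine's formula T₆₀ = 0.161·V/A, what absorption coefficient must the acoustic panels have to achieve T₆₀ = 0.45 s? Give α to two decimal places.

0.80

From T₆₀ = 0.161·V/A, the target T₆₀ = 0.45 s needs A = 0.161·188/0.45 = 67.26 m².
Absorption from the other surfaces = 37·0.16 + 24·0.49 + 61·0.31 + 90·0.27 = 60.89 m², so the acoustic panels must supply 6.37 m² over 8 m².
α = 6.37/8 = 0.797.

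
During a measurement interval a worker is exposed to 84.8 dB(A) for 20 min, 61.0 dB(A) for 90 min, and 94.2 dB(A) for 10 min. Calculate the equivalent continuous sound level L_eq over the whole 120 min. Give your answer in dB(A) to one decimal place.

L_eq = 10·log₁₀[(1/T)·Σ tᵢ·10^(Lᵢ/10)] with T = 120 min.
Σ tᵢ·10^(Lᵢ/10) = 20·10^(84.8/10) + 90·10^(61.0/10) + 10·10^(94.2/10) = 3.246e+10.
L_eq = 10·log₁₀(3.246e+10/120) = 84.32 dB(A).

84.3 dB(A)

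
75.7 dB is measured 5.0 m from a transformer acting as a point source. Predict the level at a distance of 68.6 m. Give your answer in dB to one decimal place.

Point-source attenuation: ΔL = 20·log₁₀(r₂/r₁) = 20·log₁₀(68.6/5.0) = 22.747 dB.
L₂ = 75.7 − 20·log₁₀(68.6/5.0) = 75.7 − 22.747 = 52.95 dB.

53.0 dB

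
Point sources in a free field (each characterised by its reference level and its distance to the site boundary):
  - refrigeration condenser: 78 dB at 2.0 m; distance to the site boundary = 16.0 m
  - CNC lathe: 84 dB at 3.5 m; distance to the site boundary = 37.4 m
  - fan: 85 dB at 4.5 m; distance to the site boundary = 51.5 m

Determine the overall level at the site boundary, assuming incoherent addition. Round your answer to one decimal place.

Apply inverse-square spreading to bring every level to the receiver, then sum 10^(L/10).
refrigeration condenser: 78 − 20·log₁₀(16.0/2.0) = 78 − 18.06 = 59.94 dB.
CNC lathe: 84 − 20·log₁₀(37.4/3.5) = 84 − 20.58 = 63.42 dB.
fan: 85 − 20·log₁₀(51.5/4.5) = 85 − 21.17 = 63.83 dB.
Σ 10^(L/10) = 5.600e+06 → L_total = 10·log₁₀(5.600e+06) = 67.48 dB.

67.5 dB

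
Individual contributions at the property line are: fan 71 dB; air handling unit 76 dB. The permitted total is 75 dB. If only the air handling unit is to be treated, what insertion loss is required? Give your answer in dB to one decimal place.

Fixed contribution from the other source: Σ 10^(L/10) = 10^(71/10) = 1.259e+07 (71.00 dB).
The limit corresponds to 10^(75/10) = 3.162e+07; subtracting the fixed part leaves 1.903e+07 for the air handling unit, i.e. 72.80 dB.
Required insertion loss = 76 − 72.80 = 3.20 dB.

3.2 dB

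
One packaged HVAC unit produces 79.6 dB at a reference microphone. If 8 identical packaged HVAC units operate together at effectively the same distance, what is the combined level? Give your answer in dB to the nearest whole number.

89 dB

With 8 equal, uncorrelated contributions the intensity is 8× that of one unit, giving a rise of 10·log₁₀ 8.
L_total = 79.6 + 10·log₁₀(8) = 79.6 + 9.031 = 88.63 dB.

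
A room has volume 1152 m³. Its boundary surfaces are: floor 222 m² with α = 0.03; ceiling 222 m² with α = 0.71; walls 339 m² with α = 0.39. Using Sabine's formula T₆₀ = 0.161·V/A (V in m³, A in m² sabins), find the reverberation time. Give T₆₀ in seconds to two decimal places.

A = Σ Sᵢαᵢ = 222·0.03 + 222·0.71 + 339·0.39 = 296.49 m².
T₆₀ = 0.161 × 1152 / 296.49 = 0.626 s.

0.63 s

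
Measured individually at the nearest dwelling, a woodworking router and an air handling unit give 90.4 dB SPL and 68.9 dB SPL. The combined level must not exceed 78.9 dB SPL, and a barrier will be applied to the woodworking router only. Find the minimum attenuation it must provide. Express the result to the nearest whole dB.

12 dB

The untreated sources together contribute 10^(68.9/10) = 7.762e+06, i.e. 68.90 dB SPL.
The limit corresponds to 10^(78.9/10) = 7.762e+07; subtracting the fixed part leaves 6.986e+07 for the woodworking router, i.e. 78.44 dB SPL.
Required insertion loss = 90.4 − 78.44 = 11.96 dB.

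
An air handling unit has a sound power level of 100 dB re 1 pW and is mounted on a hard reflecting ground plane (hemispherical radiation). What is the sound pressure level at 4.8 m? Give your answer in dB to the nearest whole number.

Free-field hemispherical radiation: L_p = L_w − 10·log₁₀(2π·r²), r = 4.8 m.
2π·r² = 144.8 m², 10·log₁₀ of that is 21.607 dB.
L_p = 100 − 21.607 = 78.39 dB.

78 dB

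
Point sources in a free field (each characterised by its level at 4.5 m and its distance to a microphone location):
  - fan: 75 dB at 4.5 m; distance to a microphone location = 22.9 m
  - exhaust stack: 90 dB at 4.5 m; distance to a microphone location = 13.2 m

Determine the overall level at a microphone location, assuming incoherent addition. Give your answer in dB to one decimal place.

80.7 dB

First find each source's level at the receiver (point-source: −20·log₁₀(r/r_ref)), then combine on an intensity basis.
fan: 75 − 20·log₁₀(22.9/4.5) = 75 − 14.13 = 60.87 dB.
exhaust stack: 90 − 20·log₁₀(13.2/4.5) = 90 − 9.35 = 80.65 dB.
Σ 10^(L/10) = 1.174e+08 → L_total = 10·log₁₀(1.174e+08) = 80.70 dB.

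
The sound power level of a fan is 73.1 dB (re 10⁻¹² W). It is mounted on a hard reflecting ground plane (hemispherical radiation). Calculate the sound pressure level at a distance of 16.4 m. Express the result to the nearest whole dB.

41 dB

The power spreads over a hemisphere of area 2π·r², so L_p = L_w − 10·log₁₀(2π·r²).
2π·r² = 1690 m², 10·log₁₀ of that is 32.279 dB.
L_p = 73.1 − 32.279 = 40.82 dB.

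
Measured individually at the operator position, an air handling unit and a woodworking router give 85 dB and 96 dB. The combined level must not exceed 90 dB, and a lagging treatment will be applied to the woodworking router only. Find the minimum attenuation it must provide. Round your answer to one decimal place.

7.7 dB

The untreated sources together contribute 10^(85/10) = 3.162e+08, i.e. 85.00 dB.
To meet 90 dB overall, the treated woodworking router may contribute at most 10^(90/10) − 3.162e+08 = 6.838e+08, i.e. 88.35 dB.
So the woodworking router must be reduced from 96 to 88.35 dB: IL = 7.65 dB.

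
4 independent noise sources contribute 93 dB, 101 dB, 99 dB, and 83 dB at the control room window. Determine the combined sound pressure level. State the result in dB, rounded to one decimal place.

103.6 dB

For uncorrelated sources the intensities add, so convert each level to linear form, sum, and take 10·log₁₀ of the total.
Σ 10^(L/10) = 10^(93/10) + 10^(101/10) + 10^(99/10) + 10^(83/10) = 2.273e+10.
L_total = 10·log₁₀(2.273e+10) = 103.57 dB.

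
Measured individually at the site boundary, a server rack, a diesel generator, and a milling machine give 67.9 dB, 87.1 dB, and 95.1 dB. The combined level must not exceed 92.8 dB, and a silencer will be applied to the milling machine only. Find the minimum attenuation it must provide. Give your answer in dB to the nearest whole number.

Everything except the milling machine sums to 10^(67.9/10) + 10^(87.1/10) = 5.190e+08 in linear terms, 87.15 dB.
To meet 92.8 dB overall, the treated milling machine may contribute at most 10^(92.8/10) − 5.190e+08 = 1.386e+09, i.e. 91.42 dB.
So the milling machine must be reduced from 95.1 to 91.42 dB: IL = 3.68 dB.

4 dB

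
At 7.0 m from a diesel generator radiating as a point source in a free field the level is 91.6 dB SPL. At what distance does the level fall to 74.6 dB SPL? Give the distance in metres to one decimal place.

49.6 m

The 17.0 dB drop corresponds to a distance ratio of 10^(17.0/20) for a point source.
r₂ = 7.0·10^((91.6−74.6)/20) = 7.0·10^(17.0/20) = 49.56 m.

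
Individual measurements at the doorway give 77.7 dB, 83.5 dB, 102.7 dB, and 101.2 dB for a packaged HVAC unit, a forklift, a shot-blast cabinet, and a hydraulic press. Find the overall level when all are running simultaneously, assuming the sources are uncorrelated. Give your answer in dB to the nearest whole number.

Incoherent sources combine by intensity addition: L_total = 10·log₁₀(Σ 10^(L_i/10)).
Σ 10^(L/10) = 10^(77.7/10) + 10^(83.5/10) + 10^(102.7/10) + 10^(101.2/10) = 3.209e+10.
L_total = 10·log₁₀(3.209e+10) = 105.06 dB.

105 dB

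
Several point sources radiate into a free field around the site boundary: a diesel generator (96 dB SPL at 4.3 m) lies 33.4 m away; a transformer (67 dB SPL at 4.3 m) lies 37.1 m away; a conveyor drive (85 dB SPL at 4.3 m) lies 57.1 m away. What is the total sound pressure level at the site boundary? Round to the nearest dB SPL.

Apply inverse-square spreading to bring every level to the receiver, then sum 10^(L/10).
diesel generator: 96 − 20·log₁₀(33.4/4.3) = 96 − 17.81 = 78.19 dB SPL.
transformer: 67 − 20·log₁₀(37.1/4.3) = 67 − 18.72 = 48.28 dB SPL.
conveyor drive: 85 − 20·log₁₀(57.1/4.3) = 85 − 22.46 = 62.54 dB SPL.
Σ 10^(L/10) = 6.785e+07 → L_total = 10·log₁₀(6.785e+07) = 78.32 dB SPL.

78 dB SPL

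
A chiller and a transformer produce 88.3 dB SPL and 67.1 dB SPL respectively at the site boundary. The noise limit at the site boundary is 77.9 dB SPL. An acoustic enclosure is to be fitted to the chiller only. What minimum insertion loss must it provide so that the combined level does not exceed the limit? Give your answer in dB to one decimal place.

10.8 dB

Fixed contribution from the other source: Σ 10^(L/10) = 10^(67.1/10) = 5.129e+06 (67.10 dB SPL).
The limit corresponds to 10^(77.9/10) = 6.166e+07; subtracting the fixed part leaves 5.653e+07 for the chiller, i.e. 77.52 dB SPL.
Required insertion loss = 88.3 − 77.52 = 10.78 dB.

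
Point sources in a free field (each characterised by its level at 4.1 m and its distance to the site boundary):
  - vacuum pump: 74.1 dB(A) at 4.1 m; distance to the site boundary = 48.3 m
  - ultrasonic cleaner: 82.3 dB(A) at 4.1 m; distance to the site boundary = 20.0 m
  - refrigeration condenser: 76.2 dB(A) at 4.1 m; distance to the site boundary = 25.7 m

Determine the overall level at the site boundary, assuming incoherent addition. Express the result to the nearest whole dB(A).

Propagate each source to the receiver with L = L_ref − 20·log₁₀(r/r_ref), then add intensities.
vacuum pump: 74.1 − 20·log₁₀(48.3/4.1) = 74.1 − 21.42 = 52.68 dB(A).
ultrasonic cleaner: 82.3 − 20·log₁₀(20.0/4.1) = 82.3 − 13.76 = 68.54 dB(A).
refrigeration condenser: 76.2 − 20·log₁₀(25.7/4.1) = 76.2 − 15.94 = 60.26 dB(A).
Σ 10^(L/10) = 8.383e+06 → L_total = 10·log₁₀(8.383e+06) = 69.23 dB(A).

69 dB(A)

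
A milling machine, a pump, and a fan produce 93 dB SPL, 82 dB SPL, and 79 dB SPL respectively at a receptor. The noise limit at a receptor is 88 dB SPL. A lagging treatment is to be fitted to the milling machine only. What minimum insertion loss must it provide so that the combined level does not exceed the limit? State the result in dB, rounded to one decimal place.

7.1 dB

The untreated sources together contribute 10^(82/10) + 10^(79/10) = 2.379e+08, i.e. 83.76 dB SPL.
To meet 88 dB SPL overall, the treated milling machine may contribute at most 10^(88/10) − 2.379e+08 = 3.930e+08, i.e. 85.94 dB SPL.
Required insertion loss = 93 − 85.94 = 7.06 dB.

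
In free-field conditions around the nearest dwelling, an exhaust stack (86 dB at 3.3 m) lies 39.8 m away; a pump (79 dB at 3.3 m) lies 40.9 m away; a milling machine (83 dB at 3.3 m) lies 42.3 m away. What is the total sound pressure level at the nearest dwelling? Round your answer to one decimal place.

First find each source's level at the receiver (point-source: −20·log₁₀(r/r_ref)), then combine on an intensity basis.
exhaust stack: 86 − 20·log₁₀(39.8/3.3) = 86 − 21.63 = 64.37 dB.
pump: 79 − 20·log₁₀(40.9/3.3) = 79 − 21.86 = 57.14 dB.
milling machine: 83 − 20·log₁₀(42.3/3.3) = 83 − 22.16 = 60.84 dB.
Σ 10^(L/10) = 4.468e+06 → L_total = 10·log₁₀(4.468e+06) = 66.50 dB.

66.5 dB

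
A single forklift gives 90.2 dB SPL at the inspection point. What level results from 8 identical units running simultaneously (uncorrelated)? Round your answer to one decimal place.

L_total = L₁ + 10·log₁₀ N for N identical incoherent sources.
L_total = 90.2 + 10·log₁₀(8) = 90.2 + 9.031 = 99.23 dB SPL.

99.2 dB SPL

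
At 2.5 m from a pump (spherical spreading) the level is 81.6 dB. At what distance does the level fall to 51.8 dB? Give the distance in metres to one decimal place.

77.3 m

The 29.8 dB drop corresponds to a distance ratio of 10^(29.8/20) for a point source.
r₂ = 2.5·10^((81.6−51.8)/20) = 2.5·10^(29.8/20) = 77.26 m.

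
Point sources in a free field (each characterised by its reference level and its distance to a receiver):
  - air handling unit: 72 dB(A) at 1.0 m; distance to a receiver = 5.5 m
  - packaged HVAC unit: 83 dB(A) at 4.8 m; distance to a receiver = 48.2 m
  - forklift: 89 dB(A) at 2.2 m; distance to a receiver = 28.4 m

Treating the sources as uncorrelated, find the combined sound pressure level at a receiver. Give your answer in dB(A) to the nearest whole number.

Apply inverse-square spreading to bring every level to the receiver, then sum 10^(L/10).
air handling unit: 72 − 20·log₁₀(5.5/1.0) = 72 − 14.81 = 57.19 dB(A).
packaged HVAC unit: 83 − 20·log₁₀(48.2/4.8) = 83 − 20.04 = 62.96 dB(A).
forklift: 89 − 20·log₁₀(28.4/2.2) = 89 − 22.22 = 66.78 dB(A).
Σ 10^(L/10) = 7.269e+06 → L_total = 10·log₁₀(7.269e+06) = 68.61 dB(A).

69 dB(A)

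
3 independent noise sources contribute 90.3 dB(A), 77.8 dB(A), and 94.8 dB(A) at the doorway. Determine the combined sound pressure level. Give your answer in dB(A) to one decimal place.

96.2 dB(A)

Incoherent sources combine by intensity addition: L_total = 10·log₁₀(Σ 10^(L_i/10)).
Σ 10^(L/10) = 10^(90.3/10) + 10^(77.8/10) + 10^(94.8/10) = 4.152e+09.
L_total = 10·log₁₀(4.152e+09) = 96.18 dB(A).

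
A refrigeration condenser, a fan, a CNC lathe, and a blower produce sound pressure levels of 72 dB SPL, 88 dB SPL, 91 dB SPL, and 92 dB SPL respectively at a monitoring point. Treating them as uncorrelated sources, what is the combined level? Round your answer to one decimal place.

95.4 dB SPL

For uncorrelated sources the intensities add, so convert each level to linear form, sum, and take 10·log₁₀ of the total.
Σ 10^(L/10) = 10^(72/10) + 10^(88/10) + 10^(91/10) + 10^(92/10) = 3.491e+09.
L_total = 10·log₁₀(3.491e+09) = 95.43 dB SPL.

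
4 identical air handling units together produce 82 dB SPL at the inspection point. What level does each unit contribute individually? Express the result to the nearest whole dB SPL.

76 dB SPL

For N identical incoherent sources L_total = L₁ + 10·log₁₀ N, so L₁ = 82 − 10·log₁₀(4) = 82 − 6.021.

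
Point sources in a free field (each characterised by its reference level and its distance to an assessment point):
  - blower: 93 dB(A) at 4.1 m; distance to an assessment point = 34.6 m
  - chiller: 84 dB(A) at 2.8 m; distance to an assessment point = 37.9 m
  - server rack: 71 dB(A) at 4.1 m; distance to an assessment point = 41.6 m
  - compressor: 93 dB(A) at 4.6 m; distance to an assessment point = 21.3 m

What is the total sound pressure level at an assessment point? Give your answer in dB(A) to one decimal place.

80.9 dB(A)

First find each source's level at the receiver (point-source: −20·log₁₀(r/r_ref)), then combine on an intensity basis.
blower: 93 − 20·log₁₀(34.6/4.1) = 93 − 18.53 = 74.47 dB(A).
chiller: 84 − 20·log₁₀(37.9/2.8) = 84 − 22.63 = 61.37 dB(A).
server rack: 71 − 20·log₁₀(41.6/4.1) = 71 − 20.13 = 50.87 dB(A).
compressor: 93 − 20·log₁₀(21.3/4.6) = 93 − 13.31 = 79.69 dB(A).
Σ 10^(L/10) = 1.226e+08 → L_total = 10·log₁₀(1.226e+08) = 80.88 dB(A).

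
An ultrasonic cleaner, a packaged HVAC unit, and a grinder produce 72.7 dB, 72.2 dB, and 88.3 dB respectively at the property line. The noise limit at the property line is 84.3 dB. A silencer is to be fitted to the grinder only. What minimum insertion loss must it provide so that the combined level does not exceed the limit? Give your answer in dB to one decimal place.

Everything except the grinder sums to 10^(72.7/10) + 10^(72.2/10) = 3.522e+07 in linear terms, 75.47 dB.
To meet 84.3 dB overall, the treated grinder may contribute at most 10^(84.3/10) − 3.522e+07 = 2.339e+08, i.e. 83.69 dB.
So the grinder must be reduced from 88.3 to 83.69 dB: IL = 4.61 dB.

4.6 dB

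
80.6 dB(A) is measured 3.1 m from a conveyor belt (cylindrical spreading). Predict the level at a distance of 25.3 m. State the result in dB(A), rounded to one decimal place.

For a line source, L₂ = L₁ − 10·log₁₀(r₂/r₁).
L₂ = 80.6 − 10·log₁₀(25.3/3.1) = 80.6 − 9.118 = 71.48 dB(A).

71.5 dB(A)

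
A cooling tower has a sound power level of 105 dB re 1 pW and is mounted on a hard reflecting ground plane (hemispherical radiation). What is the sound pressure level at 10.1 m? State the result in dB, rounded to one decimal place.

76.9 dB

L_p = L_w − 10·log₁₀(2π·r²) with r = 10.1 m.
2π·r² = 640.9 m², 10·log₁₀ of that is 28.068 dB.
L_p = 105 − 28.068 = 76.93 dB.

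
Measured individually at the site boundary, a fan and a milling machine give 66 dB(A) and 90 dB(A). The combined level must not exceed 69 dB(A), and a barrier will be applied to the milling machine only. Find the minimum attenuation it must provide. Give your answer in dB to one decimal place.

24.0 dB

The untreated sources together contribute 10^(66/10) = 3.981e+06, i.e. 66.00 dB(A).
To meet 69 dB(A) overall, the treated milling machine may contribute at most 10^(69/10) − 3.981e+06 = 3.962e+06, i.e. 65.98 dB(A).
So the milling machine must be reduced from 90 to 65.98 dB(A): IL = 24.02 dB.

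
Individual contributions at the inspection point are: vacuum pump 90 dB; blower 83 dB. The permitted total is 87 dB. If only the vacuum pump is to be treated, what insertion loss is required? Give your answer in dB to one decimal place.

The untreated sources together contribute 10^(83/10) = 1.995e+08, i.e. 83.00 dB.
To meet 87 dB overall, the treated vacuum pump may contribute at most 10^(87/10) − 1.995e+08 = 3.017e+08, i.e. 84.80 dB.
Required insertion loss = 90 − 84.80 = 5.20 dB.

5.2 dB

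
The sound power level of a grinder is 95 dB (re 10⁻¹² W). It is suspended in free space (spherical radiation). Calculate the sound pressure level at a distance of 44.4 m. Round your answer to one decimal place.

L_p = L_w − 10·log₁₀(4π·r²) with r = 44.4 m.
4π·r² = 2.477e+04 m², 10·log₁₀ of that is 43.940 dB.
L_p = 95 − 43.940 = 51.06 dB.

51.1 dB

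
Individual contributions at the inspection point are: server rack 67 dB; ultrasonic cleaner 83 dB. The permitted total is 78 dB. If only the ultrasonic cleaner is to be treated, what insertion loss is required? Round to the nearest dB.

The untreated sources together contribute 10^(67/10) = 5.012e+06, i.e. 67.00 dB.
The limit corresponds to 10^(78/10) = 6.310e+07; subtracting the fixed part leaves 5.808e+07 for the ultrasonic cleaner, i.e. 77.64 dB.
So the ultrasonic cleaner must be reduced from 83 to 77.64 dB: IL = 5.36 dB.

5 dB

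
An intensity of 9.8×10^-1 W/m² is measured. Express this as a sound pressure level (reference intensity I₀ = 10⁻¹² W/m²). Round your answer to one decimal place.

L = 10·log₁₀(I/I₀) = 10·log₁₀(9.8×10^-1/10⁻¹²) = 10·log₁₀(9.8×10^11).
L = 10·(0.9912 + 11) = 119.91 dB.

119.9 dB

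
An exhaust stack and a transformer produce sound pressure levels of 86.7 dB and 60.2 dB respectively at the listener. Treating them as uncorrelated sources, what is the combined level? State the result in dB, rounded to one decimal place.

For uncorrelated sources the intensities add, so convert each level to linear form, sum, and take 10·log₁₀ of the total.
Σ 10^(L/10) = 10^(86.7/10) + 10^(60.2/10) = 4.688e+08.
L_total = 10·log₁₀(4.688e+08) = 86.71 dB.

86.7 dB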